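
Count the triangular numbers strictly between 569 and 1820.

The n-th triangular number is n(n+1)/2.
Smallest index with value > 569: n = 34 (giving 595).
Largest index with value < 1820: n = 59 (giving 1770).
Indices 34 through 59: 26 terms.

26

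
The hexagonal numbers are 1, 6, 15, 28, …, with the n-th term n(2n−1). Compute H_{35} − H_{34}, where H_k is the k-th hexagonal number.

137

Consecutive hexagonal numbers differ by 4n − 3: here 4·35 − 3 = 137.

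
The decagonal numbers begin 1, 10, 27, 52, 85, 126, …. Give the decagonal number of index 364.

528892

364·(4·364 − 3) = 364·1453 = 528892.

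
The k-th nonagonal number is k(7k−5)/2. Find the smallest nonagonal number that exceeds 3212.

3286

Solve n(7n−5)/2 > 3212 for integer n.
The largest n with value ≤ 3212 is 30 (since 3075 ≤ 3212 < 3286), so the first above is n = 31, value 3286.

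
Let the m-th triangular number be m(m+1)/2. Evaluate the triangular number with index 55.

1540

55·56/2 = 3080/2 = 1540.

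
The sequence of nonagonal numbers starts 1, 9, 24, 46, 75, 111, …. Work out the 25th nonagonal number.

2125

25·(7·25 − 5)/2 = 25·170/2 = 25·85 = 2125.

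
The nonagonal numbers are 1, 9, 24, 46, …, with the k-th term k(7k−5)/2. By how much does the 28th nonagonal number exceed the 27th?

190

Consecutive nonagonal numbers differ by 7n − 6: here 7·28 − 6 = 190.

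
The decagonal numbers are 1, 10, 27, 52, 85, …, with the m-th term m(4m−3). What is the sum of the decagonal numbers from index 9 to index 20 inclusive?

Σ i(4i−3) = 4Σi² − 3Σi over i = 9..20.
Σi = 210 − 36 = 174 and Σi² = 2870 − 204 = 2666.
4·2666 − 3·174 = 10142.

10142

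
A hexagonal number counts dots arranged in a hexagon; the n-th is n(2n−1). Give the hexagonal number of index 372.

The 372nd hexagonal number is n(2n−1) with n = 372.
372·(2·372 − 1) = 372·743 = 276396.

276396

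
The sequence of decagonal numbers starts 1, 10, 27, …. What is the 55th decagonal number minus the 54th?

Consecutive decagonal numbers differ by 8n − 7: here 8·55 − 7 = 433.

433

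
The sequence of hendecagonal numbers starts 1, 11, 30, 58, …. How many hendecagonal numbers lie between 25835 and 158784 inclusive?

The n-th hendecagonal number is n(9n−7)/2.
Smallest index with value ≥ 25835: n = 77 (giving 26411).
Largest index with value ≤ 158784: n = 188 (giving 158390).
Indices 77 through 188: 112 terms.

112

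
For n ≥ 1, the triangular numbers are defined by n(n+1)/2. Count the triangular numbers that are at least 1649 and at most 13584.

108

The n-th triangular number is n(n+1)/2.
Smallest index with value ≥ 1649: n = 57 (giving 1653).
Largest index with value ≤ 13584: n = 164 (giving 13530).
Indices 57 through 164: 108 terms.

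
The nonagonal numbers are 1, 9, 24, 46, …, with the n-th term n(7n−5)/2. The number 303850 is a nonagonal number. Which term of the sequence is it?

295

Set n(7n−5)/2 = 303850, giving 7n² − 5n − 607700 = 0.
So n = (5 + 4125) / 14 = 4130/14 = 295.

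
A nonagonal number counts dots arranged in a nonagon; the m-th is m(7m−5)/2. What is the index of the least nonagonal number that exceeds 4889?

38

Solve n(7n−5)/2 > 4889 for integer n.
The largest n with value ≤ 4889 is 37 (since 4699 ≤ 4889 < 4959), so the first above is n = 38, value 4959.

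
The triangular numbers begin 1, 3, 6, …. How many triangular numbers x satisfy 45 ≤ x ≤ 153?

The n-th triangular number is n(n+1)/2.
Smallest index with value ≥ 45: n = 9 (giving 45).
Largest index with value ≤ 153: n = 17 (giving 153).
Indices 9 through 17: 9 terms.

9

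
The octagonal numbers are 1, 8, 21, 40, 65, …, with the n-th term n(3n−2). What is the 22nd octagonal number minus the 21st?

127

Consecutive octagonal numbers differ by 6n − 5: here 6·22 − 5 = 127.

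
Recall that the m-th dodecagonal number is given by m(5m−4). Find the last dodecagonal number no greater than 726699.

724281

Solve n(5n−4) ≤ 726699 for integer n.
n = 381 gives 724281 ≤ 726699, while n = 382 gives 728092 > 726699; so the answer is 724281.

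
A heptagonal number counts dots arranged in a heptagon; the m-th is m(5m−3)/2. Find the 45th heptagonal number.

4995

The 45th heptagonal number is n(5n−3)/2 with n = 45.
45·(5·45 − 3)/2 = 45·222/2 = 45·111 = 4995.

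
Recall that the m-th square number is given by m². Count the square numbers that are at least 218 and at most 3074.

41

The n-th square number is n².
Smallest index with value ≥ 218: n = 15 (giving 225).
Largest index with value ≤ 3074: n = 55 (giving 3025).
Indices 15 through 55: 41 terms.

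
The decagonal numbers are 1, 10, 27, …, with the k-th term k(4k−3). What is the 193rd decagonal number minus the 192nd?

Consecutive decagonal numbers differ by 8n − 7: here 8·193 − 7 = 1537.

1537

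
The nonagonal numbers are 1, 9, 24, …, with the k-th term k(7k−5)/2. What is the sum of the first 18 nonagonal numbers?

6954

Σ i(7i−5)/2 = (7Σi² − 5Σi) / 2 over i = 1..18.
Σi = 171 and Σi² = 2109.
(7·2109 − 5·171) / 2 = 13908/2 = 6954.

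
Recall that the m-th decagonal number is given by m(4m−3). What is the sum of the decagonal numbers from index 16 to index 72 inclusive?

Σ i(4i−3) = 4Σi² − 3Σi over i = 16..72.
Σi = 2628 − 120 = 2508 and Σi² = 127020 − 1240 = 125780.
4·125780 − 3·2508 = 495596.

495596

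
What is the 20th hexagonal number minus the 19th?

Consecutive hexagonal numbers differ by 4n − 3: here 4·20 − 3 = 77.

77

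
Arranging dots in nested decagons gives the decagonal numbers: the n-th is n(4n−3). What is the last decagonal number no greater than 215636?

Solve n(4n−3) ≤ 215636 for integer n.
n = 232 gives 214600 ≤ 215636, while n = 233 gives 216457 > 215636; so the answer is 214600.

214600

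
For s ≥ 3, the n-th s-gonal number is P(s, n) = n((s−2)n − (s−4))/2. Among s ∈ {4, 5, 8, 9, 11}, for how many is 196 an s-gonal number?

s = 4: P(4, 14) = 196. ✓
s = 5: P(5, 11) = 176 and P(5, 12) = 210; 196 is not s-gonal.
s = 8: P(8, 8) = 176 and P(8, 9) = 225; 196 is not s-gonal.
s = 9: P(9, 7) = 154 and P(9, 8) = 204; 196 is not s-gonal.
s = 11: P(11, 7) = 196. ✓
Hits: s ∈ {4, 11} → 2.

2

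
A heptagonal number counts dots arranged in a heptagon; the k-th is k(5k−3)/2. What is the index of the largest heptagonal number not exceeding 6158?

Solve n(5n−3)/2 ≤ 6158 for integer n.
n = 49 gives 5929 ≤ 6158, while n = 50 gives 6175 > 6158; so the answer is index 49.

49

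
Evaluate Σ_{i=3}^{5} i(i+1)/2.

31

Σ i(i+1)/2 = (Σi² + Σi) / 2 over i = 3..5.
Σi = 15 − 3 = 12 and Σi² = 55 − 5 = 50.
(1·50 + 1·12) / 2 = 62/2 = 31.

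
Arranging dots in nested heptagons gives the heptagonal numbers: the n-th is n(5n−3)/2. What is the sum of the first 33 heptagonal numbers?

Σ i(5i−3)/2 = (5Σi² − 3Σi) / 2 over i = 1..33.
Σi = 561 and Σi² = 12529.
(5·12529 − 3·561) / 2 = 60962/2 = 30481.

30481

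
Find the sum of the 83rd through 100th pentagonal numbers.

Σ i(3i−1)/2 = (3Σi² − Σi) / 2 over i = 83..100.
Σi = 5050 − 3403 = 1647 and Σi² = 338350 − 187165 = 151185.
(3·151185 − 1·1647) / 2 = 451908/2 = 225954.

225954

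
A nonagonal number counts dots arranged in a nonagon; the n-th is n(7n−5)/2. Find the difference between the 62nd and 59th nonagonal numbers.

1263

62·(7·62 − 5)/2 = 13299 and 59·(7·59 − 5)/2 = 12036.
Difference: 13299 − 12036 = 1263.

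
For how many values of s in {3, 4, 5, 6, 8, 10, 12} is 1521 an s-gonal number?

s = 3: P(3, 54) = 1485 and P(3, 55) = 1540; 1521 is not s-gonal.
s = 4: P(4, 39) = 1521. ✓
s = 5: P(5, 32) = 1520 and P(5, 33) = 1617; 1521 is not s-gonal.
s = 6: P(6, 27) = 1431 and P(6, 28) = 1540; 1521 is not s-gonal.
s = 8: P(8, 22) = 1408 and P(8, 23) = 1541; 1521 is not s-gonal.
s = 10: P(10, 19) = 1387 and P(10, 20) = 1540; 1521 is not s-gonal.
s = 12: P(12, 17) = 1377 and P(12, 18) = 1548; 1521 is not s-gonal.
Hits: s ∈ {4} → 1.

1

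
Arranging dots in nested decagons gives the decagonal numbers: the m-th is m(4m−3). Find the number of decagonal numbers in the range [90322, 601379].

The n-th decagonal number is n(4n−3).
Smallest index with value ≥ 90322: n = 151 (giving 90751).
Largest index with value ≤ 601379: n = 388 (giving 601012).
Indices 151 through 388: 238 terms.

238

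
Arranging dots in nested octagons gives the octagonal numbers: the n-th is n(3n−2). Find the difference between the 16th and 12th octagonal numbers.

16·(3·16 − 2) = 736 and 12·(3·12 − 2) = 408.
Difference: 736 − 408 = 328.

328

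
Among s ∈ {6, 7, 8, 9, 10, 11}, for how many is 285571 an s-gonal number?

1

s = 6: P(6, 378) = 285390 and P(6, 379) = 286903; 285571 is not s-gonal.
s = 7: P(7, 338) = 285103 and P(7, 339) = 286794; 285571 is not s-gonal.
s = 8: P(8, 308) = 283976 and P(8, 309) = 285825; 285571 is not s-gonal.
s = 9: P(9, 286) = 285571. ✓
s = 10: P(10, 267) = 284355 and P(10, 268) = 286492; 285571 is not s-gonal.
s = 11: P(11, 252) = 284886 and P(11, 253) = 287155; 285571 is not s-gonal.
Hits: s ∈ {9} → 1.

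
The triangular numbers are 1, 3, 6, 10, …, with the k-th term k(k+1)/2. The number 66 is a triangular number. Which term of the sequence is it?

Set n(n+1)/2 = 66, giving n² + n − 132 = 0.
The discriminant is 1 + 8·66 = 529, and √529 = 23.
So n = (-1 + 23) / 2 = 22/2 = 11.
Check: 11·12/2 = 66. ✓

11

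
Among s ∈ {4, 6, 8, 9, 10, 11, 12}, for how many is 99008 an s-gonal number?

s = 4: P(4, 314) = 98596 and P(4, 315) = 99225; 99008 is not s-gonal.
s = 6: P(6, 222) = 98346 and P(6, 223) = 99235; 99008 is not s-gonal.
s = 8: P(8, 182) = 99008. ✓
s = 9: P(9, 168) = 98364 and P(9, 169) = 99541; 99008 is not s-gonal.
s = 10: P(10, 157) = 98125 and P(10, 158) = 99382; 99008 is not s-gonal.
s = 11: P(11, 148) = 98050 and P(11, 149) = 99383; 99008 is not s-gonal.
s = 12: P(12, 141) = 98841 and P(12, 142) = 100252; 99008 is not s-gonal.
Hits: s ∈ {8} → 1.

1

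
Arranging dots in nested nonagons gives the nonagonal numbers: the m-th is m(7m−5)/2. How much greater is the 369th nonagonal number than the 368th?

2577

Consecutive nonagonal numbers differ by 7n − 6: here 7·369 − 6 = 2577.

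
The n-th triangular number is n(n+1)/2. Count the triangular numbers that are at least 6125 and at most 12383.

46

The n-th triangular number is n(n+1)/2.
Smallest index with value ≥ 6125: n = 111 (giving 6216).
Largest index with value ≤ 12383: n = 156 (giving 12246).
Indices 111 through 156: 46 terms.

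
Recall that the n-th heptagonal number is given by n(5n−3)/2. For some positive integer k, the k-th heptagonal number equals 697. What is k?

Set n(5n−3)/2 = 697, giving 5n² − 3n − 1394 = 0.
The discriminant is 9 + 40·697 = 27889, and √27889 = 167.
So n = (3 + 167) / 10 = 170/10 = 17.

17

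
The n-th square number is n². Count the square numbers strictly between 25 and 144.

6

The n-th square number is n².
Smallest index with value > 25: n = 6 (giving 36).
Largest index with value < 144: n = 11 (giving 121).
Indices 6 through 11: 6 terms.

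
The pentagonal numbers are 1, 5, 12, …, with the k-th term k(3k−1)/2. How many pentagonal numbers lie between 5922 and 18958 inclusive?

The n-th pentagonal number is n(3n−1)/2.
Smallest index with value ≥ 5922: n = 63 (giving 5922).
Largest index with value ≤ 18958: n = 112 (giving 18760).
Indices 63 through 112: 50 terms.

50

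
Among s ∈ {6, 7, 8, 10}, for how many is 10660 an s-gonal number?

s = 6: P(6, 73) = 10585 and P(6, 74) = 10878; 10660 is not s-gonal.
s = 7: P(7, 65) = 10465 and P(7, 66) = 10791; 10660 is not s-gonal.
s = 8: P(8, 59) = 10325 and P(8, 60) = 10680; 10660 is not s-gonal.
s = 10: P(10, 52) = 10660. ✓
Hits: s ∈ {10} → 1.

1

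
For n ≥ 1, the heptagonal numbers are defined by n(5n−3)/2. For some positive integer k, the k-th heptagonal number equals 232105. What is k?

Set n(5n−3)/2 = 232105, giving 5n² − 3n − 464210 = 0.
The discriminant is 9 + 40·232105 = 9284209, and √9284209 = 3047.
So n = (3 + 3047) / 10 = 3050/10 = 305.

305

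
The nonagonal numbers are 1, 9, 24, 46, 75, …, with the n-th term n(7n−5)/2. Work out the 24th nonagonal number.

The 24th nonagonal number is n(7n−5)/2 with n = 24.
24·(7·24 − 5)/2 = 24·163/2 = 1956.

1956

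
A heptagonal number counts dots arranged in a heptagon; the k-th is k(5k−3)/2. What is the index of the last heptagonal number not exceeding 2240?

Solve n(5n−3)/2 ≤ 2240 for integer n.
n = 30 gives 2205 ≤ 2240, while n = 31 gives 2356 > 2240; so the answer is index 30.

30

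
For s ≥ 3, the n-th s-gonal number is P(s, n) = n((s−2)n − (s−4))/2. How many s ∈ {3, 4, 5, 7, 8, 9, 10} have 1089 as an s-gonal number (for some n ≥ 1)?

s = 3: P(3, 46) = 1081 and P(3, 47) = 1128; 1089 is not s-gonal.
s = 4: P(4, 33) = 1089. ✓
s = 5: P(5, 27) = 1080 and P(5, 28) = 1162; 1089 is not s-gonal.
s = 7: P(7, 21) = 1071 and P(7, 22) = 1177; 1089 is not s-gonal.
s = 8: P(8, 19) = 1045 and P(8, 20) = 1160; 1089 is not s-gonal.
s = 9: P(9, 18) = 1089. ✓
s = 10: P(10, 16) = 976 and P(10, 17) = 1105; 1089 is not s-gonal.
Hits: s ∈ {4, 9} → 2.

2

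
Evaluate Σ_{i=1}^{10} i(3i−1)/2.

550

Σ i(3i−1)/2 = (3Σi² − Σi) / 2 over i = 1..10.
Σi = 55 and Σi² = 385.
(3·385 − 1·55) / 2 = 1100/2 = 550.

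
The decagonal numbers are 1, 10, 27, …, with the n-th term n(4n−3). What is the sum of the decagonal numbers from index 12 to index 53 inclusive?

198037

Σ i(4i−3) = 4Σi² − 3Σi over i = 12..53.
Σi = 1431 − 66 = 1365 and Σi² = 51039 − 506 = 50533.
4·50533 − 3·1365 = 198037.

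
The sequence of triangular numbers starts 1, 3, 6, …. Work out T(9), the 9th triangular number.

The 9th triangular number is n(n+1)/2 with n = 9.
9·10/2 = 90/2 = 45.

45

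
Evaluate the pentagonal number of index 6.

51

The 6th pentagonal number is n(3n−1)/2 with n = 6.
6·(3·6 − 1)/2 = 6·17/2 = 51.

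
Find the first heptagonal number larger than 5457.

5688

Solve n(5n−3)/2 > 5457 for integer n.
The largest n with value ≤ 5457 is 47 (since 5452 ≤ 5457 < 5688), so the first above is n = 48, value 5688.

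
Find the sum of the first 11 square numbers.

Σ_{i=1}^{11} i² = 11·12·23/6 = 506.

506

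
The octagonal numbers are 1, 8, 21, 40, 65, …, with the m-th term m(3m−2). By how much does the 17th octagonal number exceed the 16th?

97

Consecutive octagonal numbers differ by 6n − 5: here 6·17 − 5 = 97.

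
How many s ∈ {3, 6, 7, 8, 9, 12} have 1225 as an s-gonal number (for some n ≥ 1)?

2

s = 3: P(3, 49) = 1225. ✓
s = 6: P(6, 25) = 1225. ✓
s = 7: P(7, 22) = 1177 and P(7, 23) = 1288; 1225 is not s-gonal.
s = 8: P(8, 20) = 1160 and P(8, 21) = 1281; 1225 is not s-gonal.
s = 9: P(9, 19) = 1216 and P(9, 20) = 1350; 1225 is not s-gonal.
s = 12: P(12, 16) = 1216 and P(12, 17) = 1377; 1225 is not s-gonal.
Hits: s ∈ {3, 6} → 2.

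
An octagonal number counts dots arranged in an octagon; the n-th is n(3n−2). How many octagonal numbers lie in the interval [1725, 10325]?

35

The n-th octagonal number is n(3n−2).
Smallest index with value ≥ 1725: n = 25 (giving 1825).
Largest index with value ≤ 10325: n = 59 (giving 10325).
Indices 25 through 59: 35 terms.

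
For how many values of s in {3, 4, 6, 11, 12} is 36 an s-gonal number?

2

s = 3: P(3, 8) = 36. ✓
s = 4: P(4, 6) = 36. ✓
s = 6: P(6, 4) = 28 and P(6, 5) = 45; 36 is not s-gonal.
s = 11: P(11, 3) = 30 and P(11, 4) = 58; 36 is not s-gonal.
s = 12: P(12, 3) = 33 and P(12, 4) = 64; 36 is not s-gonal.
Hits: s ∈ {3, 4} → 2.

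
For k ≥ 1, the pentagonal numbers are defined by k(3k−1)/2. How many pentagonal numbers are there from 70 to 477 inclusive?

The n-th pentagonal number is n(3n−1)/2.
Smallest index with value ≥ 70: n = 7 (giving 70).
Largest index with value ≤ 477: n = 18 (giving 477).
Indices 7 through 18: 12 terms.

12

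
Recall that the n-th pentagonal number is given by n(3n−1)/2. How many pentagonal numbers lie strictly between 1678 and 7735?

The n-th pentagonal number is n(3n−1)/2.
Smallest index with value > 1678: n = 34 (giving 1717).
Largest index with value < 7735: n = 71 (giving 7526).
Indices 34 through 71: 38 terms.

38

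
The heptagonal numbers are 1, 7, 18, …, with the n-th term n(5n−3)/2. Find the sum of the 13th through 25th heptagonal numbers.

Σ i(5i−3)/2 = (5Σi² − 3Σi) / 2 over i = 13..25.
Σi = 325 − 78 = 247 and Σi² = 5525 − 650 = 4875.
(5·4875 − 3·247) / 2 = 23634/2 = 11817.

11817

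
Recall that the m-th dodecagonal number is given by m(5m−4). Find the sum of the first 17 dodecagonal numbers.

8313

Σ i(5i−4) = 5Σi² − 4Σi over i = 1..17.
Σi = 153 and Σi² = 1785.
5·1785 − 4·153 = 8313.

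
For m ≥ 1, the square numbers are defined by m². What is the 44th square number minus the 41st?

44² = 1936 and 41² = 1681.
Difference: 1936 − 1681 = 255.

255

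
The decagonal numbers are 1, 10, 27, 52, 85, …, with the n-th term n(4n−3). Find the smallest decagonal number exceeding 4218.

Solve n(4n−3) > 4218 for integer n.
The largest n with value ≤ 4218 is 32 (since 4000 ≤ 4218 < 4257), so the first above is n = 33, value 4257.

4257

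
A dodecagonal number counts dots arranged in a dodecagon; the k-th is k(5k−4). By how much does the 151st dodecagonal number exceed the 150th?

Consecutive dodecagonal numbers differ by 10n − 9: here 10·151 − 9 = 1501.

1501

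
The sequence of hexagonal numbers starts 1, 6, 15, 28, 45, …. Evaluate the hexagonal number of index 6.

6·(2·6 − 1) = 6·11 = 66.

66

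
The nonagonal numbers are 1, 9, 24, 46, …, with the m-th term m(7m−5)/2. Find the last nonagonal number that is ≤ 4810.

4699

Solve n(7n−5)/2 ≤ 4810 for integer n.
n = 37 gives 4699 ≤ 4810, while n = 38 gives 4959 > 4810; so the answer is 4699.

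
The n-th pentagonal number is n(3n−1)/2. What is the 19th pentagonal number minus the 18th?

55

Consecutive pentagonal numbers differ by 3n − 2: here 3·19 − 2 = 55.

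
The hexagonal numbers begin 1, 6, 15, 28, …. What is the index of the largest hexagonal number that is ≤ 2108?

Solve n(2n−1) ≤ 2108 for integer n.
n = 32 gives 2016 ≤ 2108, while n = 33 gives 2145 > 2108; so the answer is index 32.

32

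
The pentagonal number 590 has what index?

20

Set n(3n−1)/2 = 590, giving 3n² − n − 1180 = 0.
So n = (1 + 119) / 6 = 120/6 = 20.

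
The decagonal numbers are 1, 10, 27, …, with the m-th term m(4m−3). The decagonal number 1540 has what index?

20

Set n(4n−3) = 1540, giving 4n² − 3n − 1540 = 0.
The discriminant is 9 + 16·1540 = 24649, and √24649 = 157.
So n = (3 + 157) / 8 = 160/8 = 20.
Check: 20·(4·20 − 3) = 1540. ✓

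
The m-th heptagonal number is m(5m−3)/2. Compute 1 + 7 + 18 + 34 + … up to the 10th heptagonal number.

880

Σ i(5i−3)/2 = (5Σi² − 3Σi) / 2 over i = 1..10.
Σi = 55 and Σi² = 385.
(5·385 − 3·55) / 2 = 1760/2 = 880.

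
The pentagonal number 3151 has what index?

Set n(3n−1)/2 = 3151, giving 3n² − n − 6302 = 0.
The discriminant is 1 + 24·3151 = 75625, and √75625 = 275.
So n = (1 + 275) / 6 = 276/6 = 46.

46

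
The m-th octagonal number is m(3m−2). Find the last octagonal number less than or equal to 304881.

Solve n(3n−2) ≤ 304881 for integer n.
n = 319 gives 304645 ≤ 304881, while n = 320 gives 306560 > 304881; so the answer is 304645.

304645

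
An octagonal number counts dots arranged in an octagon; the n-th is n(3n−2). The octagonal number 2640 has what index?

Set n(3n−2) = 2640, giving 3n² − 2n − 2640 = 0.
The discriminant is 4 + 12·2640 = 31684, and √31684 = 178.
So n = (2 + 178) / 6 = 180/6 = 30.
Check: 30·(3·30 − 2) = 2640. ✓

30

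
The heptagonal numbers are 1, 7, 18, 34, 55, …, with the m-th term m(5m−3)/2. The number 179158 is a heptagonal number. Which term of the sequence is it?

Set n(5n−3)/2 = 179158, giving 5n² − 3n − 358316 = 0.
The discriminant is 9 + 40·179158 = 7166329, and √7166329 = 2677.
So n = (3 + 2677) / 10 = 2680/10 = 268.

268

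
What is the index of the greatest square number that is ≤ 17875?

133

Solve n² ≤ 17875 for integer n.
n = 133 gives 17689 ≤ 17875, while n = 134 gives 17956 > 17875; so the answer is index 133.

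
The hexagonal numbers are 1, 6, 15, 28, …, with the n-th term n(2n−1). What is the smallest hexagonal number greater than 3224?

Solve n(2n−1) > 3224 for integer n.
The largest n with value ≤ 3224 is 40 (since 3160 ≤ 3224 < 3321), so the first above is n = 41, value 3321.

3321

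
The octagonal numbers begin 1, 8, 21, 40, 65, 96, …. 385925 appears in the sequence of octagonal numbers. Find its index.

359

Set n(3n−2) = 385925, giving 3n² − 2n − 385925 = 0.
The discriminant is 4 + 12·385925 = 4631104, and √4631104 = 2152.
So n = (2 + 2152) / 6 = 2154/6 = 359.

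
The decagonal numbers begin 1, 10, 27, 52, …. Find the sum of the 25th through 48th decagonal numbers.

129868

Σ i(4i−3) = 4Σi² − 3Σi over i = 25..48.
Σi = 1176 − 300 = 876 and Σi² = 38024 − 4900 = 33124.
4·33124 − 3·876 = 129868.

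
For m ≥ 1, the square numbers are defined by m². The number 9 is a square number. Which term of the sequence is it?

We need n² = 9, so n = √9 = 3.
Check: 3² = 9. ✓

3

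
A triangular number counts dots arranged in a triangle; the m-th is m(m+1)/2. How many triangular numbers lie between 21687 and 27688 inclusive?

27

The n-th triangular number is n(n+1)/2.
Smallest index with value ≥ 21687: n = 208 (giving 21736).
Largest index with value ≤ 27688: n = 234 (giving 27495).
Indices 208 through 234: 27 terms.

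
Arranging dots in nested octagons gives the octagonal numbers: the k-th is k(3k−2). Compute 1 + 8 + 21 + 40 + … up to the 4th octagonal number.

Σ i(3i−2) = 3Σi² − 2Σi over i = 1..4.
Σi = 10 and Σi² = 30.
3·30 − 2·10 = 70.

70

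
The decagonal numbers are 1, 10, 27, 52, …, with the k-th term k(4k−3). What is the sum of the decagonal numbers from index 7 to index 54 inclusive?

211064

Σ i(4i−3) = 4Σi² − 3Σi over i = 7..54.
Σi = 1485 − 21 = 1464 and Σi² = 53955 − 91 = 53864.
4·53864 − 3·1464 = 211064.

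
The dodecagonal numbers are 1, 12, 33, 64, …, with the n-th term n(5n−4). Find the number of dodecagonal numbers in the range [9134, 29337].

34

The n-th dodecagonal number is n(5n−4).
Smallest index with value ≥ 9134: n = 44 (giving 9504).
Largest index with value ≤ 29337: n = 77 (giving 29337).
Indices 44 through 77: 34 terms.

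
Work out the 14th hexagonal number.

378

The 14th hexagonal number is n(2n−1) with n = 14.
14·(2·14 − 1) = 14·27 = 378.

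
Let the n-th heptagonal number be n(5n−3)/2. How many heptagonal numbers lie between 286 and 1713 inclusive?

16

The n-th heptagonal number is n(5n−3)/2.
Smallest index with value ≥ 286: n = 11 (giving 286).
Largest index with value ≤ 1713: n = 26 (giving 1651).
Indices 11 through 26: 16 terms.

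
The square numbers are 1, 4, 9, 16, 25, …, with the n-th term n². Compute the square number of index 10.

100

The 10th square number is n² with n = 10.
10² = 100.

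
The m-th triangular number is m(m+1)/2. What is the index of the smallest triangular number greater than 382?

Solve n(n+1)/2 > 382 for integer n.
The largest n with value ≤ 382 is 27 (since 378 ≤ 382 < 406), so the first above is n = 28, value 406.

28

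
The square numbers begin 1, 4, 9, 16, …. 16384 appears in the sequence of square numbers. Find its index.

128

We need n² = 16384, so n = √16384 = 128.
Check: 128² = 16384. ✓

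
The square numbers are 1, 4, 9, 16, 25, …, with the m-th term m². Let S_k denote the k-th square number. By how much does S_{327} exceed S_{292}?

327² = 106929 and 292² = 85264.
Difference: 106929 − 85264 = 21665.

21665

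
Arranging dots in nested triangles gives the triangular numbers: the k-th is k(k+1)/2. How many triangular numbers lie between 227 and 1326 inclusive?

31

The n-th triangular number is n(n+1)/2.
Smallest index with value ≥ 227: n = 21 (giving 231).
Largest index with value ≤ 1326: n = 51 (giving 1326).
Indices 21 through 51: 31 terms.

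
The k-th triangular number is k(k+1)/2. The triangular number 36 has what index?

Set n(n+1)/2 = 36, giving n² + n − 72 = 0.
So n = (-1 + 17) / 2 = 16/2 = 8.
Check: 8·9/2 = 36. ✓

8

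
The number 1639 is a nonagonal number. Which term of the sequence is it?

22

Set n(7n−5)/2 = 1639, giving 7n² − 5n − 3278 = 0.
So n = (5 + 303) / 14 = 308/14 = 22.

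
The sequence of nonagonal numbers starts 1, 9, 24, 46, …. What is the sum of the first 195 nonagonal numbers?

8669570

Σ i(7i−5)/2 = (7Σi² − 5Σi) / 2 over i = 1..195.
Σi = 19110 and Σi² = 2490670.
(7·2490670 − 5·19110) / 2 = 17339140/2 = 8669570.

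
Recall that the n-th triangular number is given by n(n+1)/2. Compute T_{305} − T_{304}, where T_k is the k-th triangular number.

Consecutive triangular numbers differ by n: T_{305} − T_{304} = 305.

305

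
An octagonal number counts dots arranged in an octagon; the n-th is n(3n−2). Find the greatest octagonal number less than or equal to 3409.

3400

Solve n(3n−2) ≤ 3409 for integer n.
n = 34 gives 3400 ≤ 3409, while n = 35 gives 3605 > 3409; so the answer is 3400.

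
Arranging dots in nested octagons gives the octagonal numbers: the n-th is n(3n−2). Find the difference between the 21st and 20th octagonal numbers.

Consecutive octagonal numbers differ by 6n − 5: here 6·21 − 5 = 121.

121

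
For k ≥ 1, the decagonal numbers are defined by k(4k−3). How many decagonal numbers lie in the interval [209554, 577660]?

151

The n-th decagonal number is n(4n−3).
Smallest index with value ≥ 209554: n = 230 (giving 210910).
Largest index with value ≤ 577660: n = 380 (giving 576460).
Indices 230 through 380: 151 terms.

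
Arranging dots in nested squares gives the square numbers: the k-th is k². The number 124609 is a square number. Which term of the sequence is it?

353

We need n² = 124609, so n = √124609 = 353.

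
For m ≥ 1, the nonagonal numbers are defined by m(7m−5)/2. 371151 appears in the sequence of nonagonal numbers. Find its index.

Set n(7n−5)/2 = 371151, giving 7n² − 5n − 742302 = 0.
The discriminant is 25 + 56·371151 = 20784481, and √20784481 = 4559.
So n = (5 + 4559) / 14 = 4564/14 = 326.

326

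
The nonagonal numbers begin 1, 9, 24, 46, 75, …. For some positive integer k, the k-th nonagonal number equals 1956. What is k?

24

Set n(7n−5)/2 = 1956, giving 7n² − 5n − 3912 = 0.
So n = (5 + 331) / 14 = 336/14 = 24.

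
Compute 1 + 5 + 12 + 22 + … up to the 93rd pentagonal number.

406503

Σ i(3i−1)/2 = (3Σi² − Σi) / 2 over i = 1..93.
Σi = 4371 and Σi² = 272459.
(3·272459 − 1·4371) / 2 = 813006/2 = 406503.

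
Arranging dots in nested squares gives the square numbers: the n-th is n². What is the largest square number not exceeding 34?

25

Solve n² ≤ 34 for integer n.
n = 5 gives 25 ≤ 34, while n = 6 gives 36 > 34; so the answer is 25.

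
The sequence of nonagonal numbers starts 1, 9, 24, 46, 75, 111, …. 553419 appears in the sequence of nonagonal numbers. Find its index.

398

Set n(7n−5)/2 = 553419, giving 7n² − 5n − 1106838 = 0.
The discriminant is 25 + 56·553419 = 30991489, and √30991489 = 5567.
So n = (5 + 5567) / 14 = 5572/14 = 398.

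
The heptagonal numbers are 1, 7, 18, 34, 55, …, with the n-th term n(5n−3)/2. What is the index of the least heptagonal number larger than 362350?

382

Solve n(5n−3)/2 > 362350 for integer n.
The largest n with value ≤ 362350 is 381 (since 362331 ≤ 362350 < 364237), so the first above is n = 382, value 364237.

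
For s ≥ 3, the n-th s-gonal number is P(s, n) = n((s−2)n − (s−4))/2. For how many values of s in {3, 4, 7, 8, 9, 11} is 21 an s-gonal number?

2

s = 3: P(3, 6) = 21. ✓
s = 4: P(4, 4) = 16 and P(4, 5) = 25; 21 is not s-gonal.
s = 7: P(7, 3) = 18 and P(7, 4) = 34; 21 is not s-gonal.
s = 8: P(8, 3) = 21. ✓
s = 9: P(9, 2) = 9 and P(9, 3) = 24; 21 is not s-gonal.
s = 11: P(11, 2) = 11 and P(11, 3) = 30; 21 is not s-gonal.
Hits: s ∈ {3, 8} → 2.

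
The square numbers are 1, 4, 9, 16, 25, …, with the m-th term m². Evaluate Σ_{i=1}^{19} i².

2470

Σ_{i=1}^{19} i² = 19·20·39/6 = 2470.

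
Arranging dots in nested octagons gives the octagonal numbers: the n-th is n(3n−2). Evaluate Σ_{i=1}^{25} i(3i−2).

15925

Σ i(3i−2) = 3Σi² − 2Σi over i = 1..25.
Σi = 325 and Σi² = 5525.
3·5525 − 2·325 = 15925.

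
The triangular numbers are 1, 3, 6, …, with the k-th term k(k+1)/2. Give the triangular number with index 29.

29·30/2 = 870/2 = 435.

435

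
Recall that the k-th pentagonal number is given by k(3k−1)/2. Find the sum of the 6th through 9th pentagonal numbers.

330

Σ i(3i−1)/2 = (3Σi² − Σi) / 2 over i = 6..9.
Σi = 45 − 15 = 30 and Σi² = 285 − 55 = 230.
(3·230 − 1·30) / 2 = 660/2 = 330.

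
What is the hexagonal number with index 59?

59·(2·59 − 1) = 59·117 = 6903.

6903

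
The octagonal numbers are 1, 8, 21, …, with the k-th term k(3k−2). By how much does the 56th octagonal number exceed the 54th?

656

56·(3·56 − 2) = 9296 and 54·(3·54 − 2) = 8640.
Difference: 9296 − 8640 = 656.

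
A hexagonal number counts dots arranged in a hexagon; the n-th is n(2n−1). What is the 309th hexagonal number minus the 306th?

3687

309·(2·309 − 1) = 190653 and 306·(2·306 − 1) = 186966.
Difference: 190653 − 186966 = 3687.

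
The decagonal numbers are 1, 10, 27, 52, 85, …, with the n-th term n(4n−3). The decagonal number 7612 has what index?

44

Set n(4n−3) = 7612, giving 4n² − 3n − 7612 = 0.
So n = (3 + 349) / 8 = 352/8 = 44.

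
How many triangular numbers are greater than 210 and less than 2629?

52

The n-th triangular number is n(n+1)/2.
Smallest index with value > 210: n = 21 (giving 231).
Largest index with value < 2629: n = 72 (giving 2628).
Indices 21 through 72: 52 terms.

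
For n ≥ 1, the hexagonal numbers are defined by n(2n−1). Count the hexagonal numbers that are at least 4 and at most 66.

5

The n-th hexagonal number is n(2n−1).
Smallest index with value ≥ 4: n = 2 (giving 6).
Largest index with value ≤ 66: n = 6 (giving 66).
Indices 2 through 6: 5 terms.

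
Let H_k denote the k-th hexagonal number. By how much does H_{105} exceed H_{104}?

417

Consecutive hexagonal numbers differ by 4n − 3: here 4·105 − 3 = 417.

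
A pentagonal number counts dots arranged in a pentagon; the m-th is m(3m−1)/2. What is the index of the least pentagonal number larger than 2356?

40

Solve n(3n−1)/2 > 2356 for integer n.
The largest n with value ≤ 2356 is 39 (since 2262 ≤ 2356 < 2380), so the first above is n = 40, value 2380.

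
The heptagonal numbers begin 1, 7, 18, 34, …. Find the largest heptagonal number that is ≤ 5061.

Solve n(5n−3)/2 ≤ 5061 for integer n.
n = 45 gives 4995 ≤ 5061, while n = 46 gives 5221 > 5061; so the answer is 4995.

4995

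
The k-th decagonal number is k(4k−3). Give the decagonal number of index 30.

3510

The 30th decagonal number is n(4n−3) with n = 30.
30·(4·30 − 3) = 30·117 = 3510.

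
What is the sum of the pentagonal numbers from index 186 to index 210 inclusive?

1469625

Σ i(3i−1)/2 = (3Σi² − Σi) / 2 over i = 186..210.
Σi = 22155 − 17205 = 4950 and Σi² = 3109085 − 2127685 = 981400.
(3·981400 − 1·4950) / 2 = 2939250/2 = 1469625.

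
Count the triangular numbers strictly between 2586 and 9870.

The n-th triangular number is n(n+1)/2.
Smallest index with value > 2586: n = 72 (giving 2628).
Largest index with value < 9870: n = 139 (giving 9730).
Indices 72 through 139: 68 terms.

68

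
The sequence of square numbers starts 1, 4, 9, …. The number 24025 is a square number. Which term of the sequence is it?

155

We need n² = 24025, so n = √24025 = 155.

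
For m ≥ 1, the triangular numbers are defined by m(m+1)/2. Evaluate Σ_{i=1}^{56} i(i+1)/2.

30856

Σ i(i+1)/2 = (Σi² + Σi) / 2 over i = 1..56.
Σi = 1596 and Σi² = 60116.
(1·60116 + 1·1596) / 2 = 61712/2 = 30856.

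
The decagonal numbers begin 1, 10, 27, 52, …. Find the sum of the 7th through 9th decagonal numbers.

704

Σ i(4i−3) = 4Σi² − 3Σi over i = 7..9.
Σi = 45 − 21 = 24 and Σi² = 285 − 91 = 194.
4·194 − 3·24 = 704.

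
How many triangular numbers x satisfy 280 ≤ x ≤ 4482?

The n-th triangular number is n(n+1)/2.
Smallest index with value ≥ 280: n = 24 (giving 300).
Largest index with value ≤ 4482: n = 94 (giving 4465).
Indices 24 through 94: 71 terms.

71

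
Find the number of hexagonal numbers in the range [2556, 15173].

The n-th hexagonal number is n(2n−1).
Smallest index with value ≥ 2556: n = 36 (giving 2556).
Largest index with value ≤ 15173: n = 87 (giving 15051).
Indices 36 through 87: 52 terms.

52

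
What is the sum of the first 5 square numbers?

Σ_{i=1}^{5} i² = 5·6·11/6 = 55.

55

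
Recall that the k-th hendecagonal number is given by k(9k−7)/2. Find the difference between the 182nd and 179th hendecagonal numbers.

182·(9·182 − 7)/2 = 148421 and 179·(9·179 − 7)/2 = 143558.
Difference: 148421 − 143558 = 4863.

4863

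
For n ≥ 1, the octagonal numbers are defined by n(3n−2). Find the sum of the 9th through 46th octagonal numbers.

Σ i(3i−2) = 3Σi² − 2Σi over i = 9..46.
Σi = 1081 − 36 = 1045 and Σi² = 33511 − 204 = 33307.
3·33307 − 2·1045 = 97831.

97831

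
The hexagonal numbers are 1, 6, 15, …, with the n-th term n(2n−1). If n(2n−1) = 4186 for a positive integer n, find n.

Set n(2n−1) = 4186, giving 2n² − n − 4186 = 0.
The discriminant is 1 + 8·4186 = 33489, and √33489 = 183.
So n = (1 + 183) / 4 = 184/4 = 46.

46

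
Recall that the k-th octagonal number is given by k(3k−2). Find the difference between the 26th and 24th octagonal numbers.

26·(3·26 − 2) = 1976 and 24·(3·24 − 2) = 1680.
Difference: 1976 − 1680 = 296.

296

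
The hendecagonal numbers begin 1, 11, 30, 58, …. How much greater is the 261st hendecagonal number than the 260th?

Consecutive hendecagonal numbers differ by 9n − 8: here 9·261 − 8 = 2341.

2341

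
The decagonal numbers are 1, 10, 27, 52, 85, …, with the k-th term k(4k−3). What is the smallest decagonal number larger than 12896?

13282

Solve n(4n−3) > 12896 for integer n.
The largest n with value ≤ 12896 is 57 (since 12825 ≤ 12896 < 13282), so the first above is n = 58, value 13282.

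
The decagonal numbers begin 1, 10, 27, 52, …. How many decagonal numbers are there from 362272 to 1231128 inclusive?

254

The n-th decagonal number is n(4n−3).
Smallest index with value ≥ 362272: n = 302 (giving 363910).
Largest index with value ≤ 1231128: n = 555 (giving 1230435).
Indices 302 through 555: 254 terms.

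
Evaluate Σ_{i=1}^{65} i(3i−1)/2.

Σ i(3i−1)/2 = (3Σi² − Σi) / 2 over i = 1..65.
Σi = 2145 and Σi² = 93665.
(3·93665 − 1·2145) / 2 = 278850/2 = 139425.

139425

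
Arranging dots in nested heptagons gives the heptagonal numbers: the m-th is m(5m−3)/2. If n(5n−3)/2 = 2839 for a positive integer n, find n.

Set n(5n−3)/2 = 2839, giving 5n² − 3n − 5678 = 0.
The discriminant is 9 + 40·2839 = 113569, and √113569 = 337.
So n = (3 + 337) / 10 = 340/10 = 34.

34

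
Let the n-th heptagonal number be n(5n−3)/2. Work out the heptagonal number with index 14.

The 14th heptagonal number is n(5n−3)/2 with n = 14.
14·(5·14 − 3)/2 = 14·67/2 = 469.

469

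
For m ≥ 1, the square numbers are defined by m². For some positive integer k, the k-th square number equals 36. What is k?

6

We need n² = 36, so n = √36 = 6.
Check: 6² = 36. ✓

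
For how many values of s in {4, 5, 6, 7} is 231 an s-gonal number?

s = 4: P(4, 15) = 225 and P(4, 16) = 256; 231 is not s-gonal.
s = 5: P(5, 12) = 210 and P(5, 13) = 247; 231 is not s-gonal.
s = 6: P(6, 11) = 231. ✓
s = 7: P(7, 9) = 189 and P(7, 10) = 235; 231 is not s-gonal.
Hits: s ∈ {6} → 1.

1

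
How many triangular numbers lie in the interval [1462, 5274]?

49

The n-th triangular number is n(n+1)/2.
Smallest index with value ≥ 1462: n = 54 (giving 1485).
Largest index with value ≤ 5274: n = 102 (giving 5253).
Indices 54 through 102: 49 terms.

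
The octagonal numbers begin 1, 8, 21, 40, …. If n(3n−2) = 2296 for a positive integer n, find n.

Set n(3n−2) = 2296, giving 3n² − 2n − 2296 = 0.
The discriminant is 4 + 12·2296 = 27556, and √27556 = 166.
So n = (2 + 166) / 6 = 168/6 = 28.

28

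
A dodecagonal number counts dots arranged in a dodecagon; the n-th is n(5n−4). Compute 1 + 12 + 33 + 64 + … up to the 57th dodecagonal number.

Σ i(5i−4) = 5Σi² − 4Σi over i = 1..57.
Σi = 1653 and Σi² = 63365.
5·63365 − 4·1653 = 310213.

310213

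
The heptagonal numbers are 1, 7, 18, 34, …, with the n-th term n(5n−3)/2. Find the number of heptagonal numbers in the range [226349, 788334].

260

The n-th heptagonal number is n(5n−3)/2.
Smallest index with value ≥ 226349: n = 302 (giving 227557).
Largest index with value ≤ 788334: n = 561 (giving 785961).
Indices 302 through 561: 260 terms.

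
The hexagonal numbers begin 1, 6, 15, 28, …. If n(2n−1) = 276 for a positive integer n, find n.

12

Set n(2n−1) = 276, giving 2n² − n − 276 = 0.
The discriminant is 1 + 8·276 = 2209, and √2209 = 47.
So n = (1 + 47) / 4 = 48/4 = 12.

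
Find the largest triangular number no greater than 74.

66

Solve n(n+1)/2 ≤ 74 for integer n.
n = 11 gives 66 ≤ 74, while n = 12 gives 78 > 74; so the answer is 66.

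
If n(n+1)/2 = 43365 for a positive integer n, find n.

294

Set n(n+1)/2 = 43365, giving n² + n − 86730 = 0.
The discriminant is 1 + 8·43365 = 346921, and √346921 = 589.
So n = (-1 + 589) / 2 = 588/2 = 294.
Check: 294·295/2 = 43365. ✓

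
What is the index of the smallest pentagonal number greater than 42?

Solve n(3n−1)/2 > 42 for integer n.
The largest n with value ≤ 42 is 5 (since 35 ≤ 42 < 51), so the first above is n = 6, value 51.

6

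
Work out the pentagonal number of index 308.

The 308th pentagonal number is n(3n−1)/2 with n = 308.
308·(3·308 − 1)/2 = 308·923/2 = 142142.

142142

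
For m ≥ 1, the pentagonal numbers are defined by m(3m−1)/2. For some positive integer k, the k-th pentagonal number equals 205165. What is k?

370

Set n(3n−1)/2 = 205165, giving 3n² − n − 410330 = 0.
So n = (1 + 2219) / 6 = 2220/6 = 370.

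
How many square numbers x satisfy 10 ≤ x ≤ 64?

5

The n-th square number is n².
Smallest index with value ≥ 10: n = 4 (giving 16).
Largest index with value ≤ 64: n = 8 (giving 64).
Indices 4 through 8: 5 terms.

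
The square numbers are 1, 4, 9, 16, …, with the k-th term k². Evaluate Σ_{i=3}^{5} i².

50

Σ_{i=3}^{5} i² = 55 − 5 = 50.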